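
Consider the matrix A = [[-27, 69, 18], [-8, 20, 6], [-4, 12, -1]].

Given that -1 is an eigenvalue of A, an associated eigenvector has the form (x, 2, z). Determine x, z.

6, 1

We need (A + 1I)v = 0.
A + 1I = [[-26, 69, 18], [-8, 21, 6], [-4, 12, 0]].
Row 1: (-26)·x + (69)·2 + (18)·z = 0
Row 2: (-8)·x + (21)·2 + (6)·z = 0
Row 3: (-4)·x + (12)·2 + (0)·z = 0
Solving gives x = 6, z = 1.
Check: A·(6, 2, 1) = (-6, -2, -1) = -1·(6, 2, 1).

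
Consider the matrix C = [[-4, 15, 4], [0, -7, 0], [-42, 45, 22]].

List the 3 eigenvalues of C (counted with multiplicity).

-7, 8, 10

Set up det(sI - C) = 0.
Expanding the 3×3 determinant: p(s) = s^3 - 11s^2 - 46s + 560.
Since p(10) = 0, s = 10 is a root.
Dividing by (s - 10) leaves s^2 - s - 56.
The quadratic factors as (s + 7)·(s - 8).
Eigenvalues: -7, 8, 10.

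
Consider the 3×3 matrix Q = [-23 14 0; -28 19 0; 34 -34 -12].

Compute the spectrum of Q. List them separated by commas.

The characteristic polynomial is p(λ) = det(λI - Q).
Expanding the 3×3 determinant: p(λ) = λ^3 + 16λ^2 + 3λ - 540.
Since p(5) = 0, λ = 5 is a root.
Dividing by (λ - 5) leaves λ^2 + 21λ + 108.
The quadratic factors as (λ + 12)·(λ + 9).
Eigenvalues: -12, -9, 5.

-12, -9, 5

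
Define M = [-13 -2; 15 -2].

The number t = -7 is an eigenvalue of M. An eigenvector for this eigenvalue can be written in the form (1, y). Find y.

-3

We need (M + 7I)v = 0.
M + 7I = [[-6, -2], [15, 5]].
Row 1: (-6)·1 + (-2)·y = 0
Row 2: (15)·1 + (5)·y = 0
Solving gives y = -3.
Check: M·(1, -3) = (-7, 21) = -7·(1, -3).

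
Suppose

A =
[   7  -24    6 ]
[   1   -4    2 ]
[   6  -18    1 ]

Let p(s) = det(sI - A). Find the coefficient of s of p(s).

p(s) = s^3 - 4s^2 - s + 4.
The coefficient of s is -1.

-1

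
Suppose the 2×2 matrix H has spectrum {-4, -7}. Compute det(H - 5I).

108

If H has eigenvalues -4, -7, then H - 5I has eigenvalues -9, -12.
det(H - 5I) = (-9) · (-12) = 108.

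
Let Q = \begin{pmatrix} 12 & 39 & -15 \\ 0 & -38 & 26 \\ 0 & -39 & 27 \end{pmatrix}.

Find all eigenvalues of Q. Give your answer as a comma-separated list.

-12, 1, 12

Set up det(lambda·I - Q) = 0.
Expanding the 3×3 determinant: p(lambda) = lambda^3 - lambda^2 - 144·lambda + 144.
Try lambda = -12: p(-12) = 0, so -12 is a root.
Factor out (lambda + 12): p(lambda) = (lambda + 12)·(lambda^2 - 13·lambda + 12).
The quadratic factors as (lambda - 1)·(lambda - 12).
Eigenvalues: -12, 1, 12.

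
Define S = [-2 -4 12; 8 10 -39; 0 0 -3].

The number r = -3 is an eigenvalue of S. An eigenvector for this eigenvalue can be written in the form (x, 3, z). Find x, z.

We need (S + 3I)v = 0.
S + 3I = [[1, -4, 12], [8, 13, -39], [0, 0, 0]].
Row 1: (1)·x + (-4)·3 + (12)·z = 0
Row 2: (8)·x + (13)·3 + (-39)·z = 0
Row 3: (0)·x + (0)·3 + (0)·z = 0
Solving gives x = 0, z = 1.
Check: S·(0, 3, 1) = (0, -9, -3) = -3·(0, 3, 1).

0, 1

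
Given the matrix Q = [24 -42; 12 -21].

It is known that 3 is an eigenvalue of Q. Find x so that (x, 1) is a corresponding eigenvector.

We need (Q - 3I)v = 0.
Q - 3I = [[21, -42], [12, -24]].
Row 1: (21)·x + (-42)·1 = 0
Row 2: (12)·x + (-24)·1 = 0
Solving gives x = 2.
Check: Q·(2, 1) = (6, 3) = 3·(2, 1).

2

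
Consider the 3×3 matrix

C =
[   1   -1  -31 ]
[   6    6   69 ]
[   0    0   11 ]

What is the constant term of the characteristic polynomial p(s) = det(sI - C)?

-132

p(0) = det(0·I − C) = det(−C) = (−1)^3·det(C).
det(C) = 132, so p(0) = -132.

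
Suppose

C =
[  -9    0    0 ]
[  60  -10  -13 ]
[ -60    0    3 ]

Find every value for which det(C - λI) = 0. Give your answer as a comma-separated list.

Compute the characteristic polynomial p(r) = det(rI - C).
Cofactor expansion gives p(r) = r^3 + 16r^2 + 33r - 270.
Since p(3) = 0, r = 3 is a root.
Factor out (r - 3): p(r) = (r - 3)·(r^2 + 19r + 90).
The quadratic factors as (r + 10)·(r + 9).
Eigenvalues: -10, -9, 3.

-10, -9, 3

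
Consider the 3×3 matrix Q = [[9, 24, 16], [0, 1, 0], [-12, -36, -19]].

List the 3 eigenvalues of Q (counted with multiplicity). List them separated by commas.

Compute the characteristic polynomial p(t) = det(tI - Q).
Expanding along the first row, p(t) = t^3 + 9t^2 + 11t - 21.
Since p(-7) = 0, t = -7 is a root.
Factor out (t + 7): p(t) = (t + 7)·(t^2 + 2t - 3).
The quadratic factors as (t + 3)·(t - 1).
Eigenvalues: -7, -3, 1.

-7, -3, 1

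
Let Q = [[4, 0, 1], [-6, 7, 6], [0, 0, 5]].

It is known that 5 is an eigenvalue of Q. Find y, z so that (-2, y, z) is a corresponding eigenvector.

We need (Q - 5I)v = 0.
Q - 5I = [[-1, 0, 1], [-6, 2, 6], [0, 0, 0]].
Row 1: (-1)·-2 + (0)·y + (1)·z = 0
Row 2: (-6)·-2 + (2)·y + (6)·z = 0
Row 3: (0)·-2 + (0)·y + (0)·z = 0
Solving gives y = 0, z = -2.
Check: Q·(-2, 0, -2) = (-10, 0, -10) = 5·(-2, 0, -2).

0, -2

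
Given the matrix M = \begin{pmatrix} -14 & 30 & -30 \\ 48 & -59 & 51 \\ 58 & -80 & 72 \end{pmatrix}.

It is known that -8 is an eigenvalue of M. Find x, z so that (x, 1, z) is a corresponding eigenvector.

0, 1

We need (M + 8I)v = 0.
M + 8I = [[-6, 30, -30], [48, -51, 51], [58, -80, 80]].
Row 1: (-6)·x + (30)·1 + (-30)·z = 0
Row 2: (48)·x + (-51)·1 + (51)·z = 0
Row 3: (58)·x + (-80)·1 + (80)·z = 0
Solving gives x = 0, z = 1.
Check: M·(0, 1, 1) = (0, -8, -8) = -8·(0, 1, 1).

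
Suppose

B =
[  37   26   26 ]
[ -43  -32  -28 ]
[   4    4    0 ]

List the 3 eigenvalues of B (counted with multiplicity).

Compute the characteristic polynomial p(lambda) = det(lambda·I - B).
Expanding the 3×3 determinant: p(lambda) = lambda^3 - 5·lambda^2 - 58·lambda - 88.
Since p(-2) = 0, lambda = -2 is a root.
Dividing by (lambda + 2) leaves lambda^2 - 7·lambda - 44.
The quadratic factors as (lambda + 4)·(lambda - 11).
Eigenvalues: -4, -2, 11.

-4, -2, 11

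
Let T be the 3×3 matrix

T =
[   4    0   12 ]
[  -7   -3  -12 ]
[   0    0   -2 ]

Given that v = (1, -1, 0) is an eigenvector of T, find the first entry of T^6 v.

First find the eigenvalue: Tv = (4, -4, 0) = 4·(1, -1, 0), so λ = 4.
Then T^6 v = λ^6·v = 4^6·(1, -1, 0) = 4096·(1, -1, 0) = (4096, -4096, 0).

4096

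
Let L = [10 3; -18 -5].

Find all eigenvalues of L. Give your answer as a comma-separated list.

1, 4

det(L - rI) = (10 - r)(-5 - r) - (3)·(-18) = r^2 - 5r + 4.
This factors as (r - 1)·(r - 4) = 0.
Eigenvalues: 1, 4.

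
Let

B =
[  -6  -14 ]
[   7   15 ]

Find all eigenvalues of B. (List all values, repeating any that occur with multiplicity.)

det(B - tI) = (-6 - t)(15 - t) - (-14)·(7) = t^2 - 9t + 8.
This factors as (t - 1)·(t - 8) = 0.
Eigenvalues: 1, 8.

1, 8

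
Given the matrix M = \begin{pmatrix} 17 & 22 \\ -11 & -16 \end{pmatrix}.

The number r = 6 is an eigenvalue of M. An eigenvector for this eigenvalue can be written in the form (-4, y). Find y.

We need (M - 6I)v = 0.
M - 6I = [[11, 22], [-11, -22]].
Row 1: (11)·-4 + (22)·y = 0
Row 2: (-11)·-4 + (-22)·y = 0
Solving gives y = 2.
Check: M·(-4, 2) = (-24, 12) = 6·(-4, 2).

2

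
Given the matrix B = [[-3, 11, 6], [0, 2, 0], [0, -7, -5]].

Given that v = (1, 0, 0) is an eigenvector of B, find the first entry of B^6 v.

729

First find the eigenvalue: Bv = (-3, 0, 0) = -3·(1, 0, 0), so λ = -3.
Then B^6 v = λ^6·v = (-3)^6·(1, 0, 0) = 729·(1, 0, 0) = (729, 0, 0).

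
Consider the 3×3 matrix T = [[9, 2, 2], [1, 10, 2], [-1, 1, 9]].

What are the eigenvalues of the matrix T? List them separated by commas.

The characteristic polynomial is p(λ) = det(λI - T).
Expanding along the first row, p(λ) = λ^3 - 28λ^2 + 259λ - 792.
Try λ = 8: p(8) = 0, so 8 is a root.
Dividing by (λ - 8) leaves λ^2 - 20λ + 99.
The quadratic factors as (λ - 9)·(λ - 11).
Eigenvalues: 8, 9, 11.

8, 9, 11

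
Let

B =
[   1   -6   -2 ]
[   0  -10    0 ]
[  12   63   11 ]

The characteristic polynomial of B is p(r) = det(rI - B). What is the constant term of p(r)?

p(r) = r^3 - 2r^2 - 85r + 350.
The constant term is 350.

350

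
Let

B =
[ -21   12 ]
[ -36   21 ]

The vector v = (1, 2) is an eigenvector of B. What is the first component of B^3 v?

27

First find the eigenvalue: Bv = (3, 6) = 3·(1, 2), so λ = 3.
Then B^3 v = λ^3·v = 3^3·(1, 2) = 27·(1, 2) = (27, 54).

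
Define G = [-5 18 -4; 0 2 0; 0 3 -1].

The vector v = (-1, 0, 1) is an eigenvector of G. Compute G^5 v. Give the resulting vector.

(1, 0, -1)

First find the eigenvalue: Gv = (1, 0, -1) = -1·(-1, 0, 1), so λ = -1.
Then G^5 v = λ^5·v = (-1)^5·(-1, 0, 1) = -1·(-1, 0, 1) = (1, 0, -1).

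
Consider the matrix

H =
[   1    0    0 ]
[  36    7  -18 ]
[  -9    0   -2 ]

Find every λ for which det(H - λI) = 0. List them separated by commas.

Compute the characteristic polynomial p(t) = det(tI - H).
Expanding the 3×3 determinant: p(t) = t^3 - 6t^2 - 9t + 14.
Try t = 1: p(1) = 0, so 1 is a root.
Dividing by (t - 1) leaves t^2 - 5t - 14.
The quadratic factors as (t + 2)·(t - 7).
Eigenvalues: -2, 1, 7.

-2, 1, 7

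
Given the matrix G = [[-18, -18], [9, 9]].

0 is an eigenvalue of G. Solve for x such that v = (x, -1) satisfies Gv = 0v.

1

We need (G)v = 0.
G = [[-18, -18], [9, 9]].
Row 1: (-18)·x + (-18)·-1 = 0
Row 2: (9)·x + (9)·-1 = 0
Solving gives x = 1.
Check: G·(1, -1) = (0, 0) = 0·(1, -1).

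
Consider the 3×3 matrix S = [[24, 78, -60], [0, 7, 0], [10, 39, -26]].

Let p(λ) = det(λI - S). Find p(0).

p(0) = det(0·I − S) = det(−S) = (−1)^3·det(S).
det(S) = -168, so p(0) = 168.

168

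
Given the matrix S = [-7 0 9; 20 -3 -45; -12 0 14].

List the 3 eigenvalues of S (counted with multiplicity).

-3, 2, 5

Compute the characteristic polynomial p(r) = det(rI - S).
Expanding the 3×3 determinant: p(r) = r^3 - 4r^2 - 11r + 30.
Rational-root test: r = 2 gives p(2) = 0.
Factor out (r - 2): p(r) = (r - 2)·(r^2 - 2r - 15).
The quadratic factors as (r + 3)·(r - 5).
Eigenvalues: -3, 2, 5.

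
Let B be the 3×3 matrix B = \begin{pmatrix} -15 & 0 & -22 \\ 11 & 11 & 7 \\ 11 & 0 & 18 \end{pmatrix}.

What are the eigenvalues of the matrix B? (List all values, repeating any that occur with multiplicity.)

The characteristic polynomial is p(lambda) = det(lambda·I - B).
Expanding along the first row, p(lambda) = lambda^3 - 14·lambda^2 + 5·lambda + 308.
Since p(-4) = 0, lambda = -4 is a root.
Dividing by (lambda + 4) leaves lambda^2 - 18·lambda + 77.
The quadratic factors as (lambda - 7)·(lambda - 11).
Eigenvalues: -4, 7, 11.

-4, 7, 11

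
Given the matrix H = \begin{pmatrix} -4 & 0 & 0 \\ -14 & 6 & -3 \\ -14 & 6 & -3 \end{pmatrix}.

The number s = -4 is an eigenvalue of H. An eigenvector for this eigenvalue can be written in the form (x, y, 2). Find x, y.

1, 2

We need (H + 4I)v = 0.
H + 4I = [[0, 0, 0], [-14, 10, -3], [-14, 6, 1]].
Row 1: (0)·x + (0)·y + (0)·2 = 0
Row 2: (-14)·x + (10)·y + (-3)·2 = 0
Row 3: (-14)·x + (6)·y + (1)·2 = 0
Solving gives x = 1, y = 2.
Check: H·(1, 2, 2) = (-4, -8, -8) = -4·(1, 2, 2).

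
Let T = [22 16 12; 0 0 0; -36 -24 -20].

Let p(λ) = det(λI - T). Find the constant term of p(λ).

p(λ) = λ^3 - 2λ^2 - 8λ.
The constant term is 0.

0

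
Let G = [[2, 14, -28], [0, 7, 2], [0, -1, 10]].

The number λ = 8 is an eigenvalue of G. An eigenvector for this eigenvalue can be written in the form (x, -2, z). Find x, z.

0, -1

We need (G - 8I)v = 0.
G - 8I = [[-6, 14, -28], [0, -1, 2], [0, -1, 2]].
Row 1: (-6)·x + (14)·-2 + (-28)·z = 0
Row 2: (0)·x + (-1)·-2 + (2)·z = 0
Row 3: (0)·x + (-1)·-2 + (2)·z = 0
Solving gives x = 0, z = -1.
Check: G·(0, -2, -1) = (0, -16, -8) = 8·(0, -2, -1).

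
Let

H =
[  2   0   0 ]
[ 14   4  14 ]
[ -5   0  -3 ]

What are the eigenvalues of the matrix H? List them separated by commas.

Set up det(sI - H) = 0.
Expanding along the first row, p(s) = s^3 - 3s^2 - 10s + 24.
Since p(-3) = 0, s = -3 is a root.
Factor out (s + 3): p(s) = (s + 3)·(s^2 - 6s + 8).
The quadratic factors as (s - 2)·(s - 4).
Eigenvalues: -3, 2, 4.

-3, 2, 4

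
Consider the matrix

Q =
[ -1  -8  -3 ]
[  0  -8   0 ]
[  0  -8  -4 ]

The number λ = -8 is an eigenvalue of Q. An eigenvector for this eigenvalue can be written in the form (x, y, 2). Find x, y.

2, 1

We need (Q + 8I)v = 0.
Q + 8I = [[7, -8, -3], [0, 0, 0], [0, -8, 4]].
Row 1: (7)·x + (-8)·y + (-3)·2 = 0
Row 2: (0)·x + (0)·y + (0)·2 = 0
Row 3: (0)·x + (-8)·y + (4)·2 = 0
Solving gives x = 2, y = 1.
Check: Q·(2, 1, 2) = (-16, -8, -16) = -8·(2, 1, 2).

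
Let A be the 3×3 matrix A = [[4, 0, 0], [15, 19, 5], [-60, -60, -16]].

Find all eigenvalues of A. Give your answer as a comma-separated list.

The characteristic polynomial is p(lambda) = det(lambda·I - A).
Expanding along the first row, p(lambda) = lambda^3 - 7·lambda^2 + 8·lambda + 16.
Since p(4) = 0, lambda = 4 is a root.
Factor out (lambda - 4): p(lambda) = (lambda - 4)·(lambda^2 - 3·lambda - 4).
The quadratic factors as (lambda + 1)·(lambda - 4).
Eigenvalues: -1, 4, 4.

-1, 4, 4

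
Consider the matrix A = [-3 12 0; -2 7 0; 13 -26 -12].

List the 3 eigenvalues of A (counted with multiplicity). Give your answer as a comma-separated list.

-12, 1, 3

Compute the characteristic polynomial p(λ) = det(λI - A).
Cofactor expansion gives p(λ) = λ^3 + 8λ^2 - 45λ + 36.
Since p(3) = 0, λ = 3 is a root.
Dividing by (λ - 3) leaves λ^2 + 11λ - 12.
The quadratic factors as (λ + 12)·(λ - 1).
Eigenvalues: -12, 1, 3.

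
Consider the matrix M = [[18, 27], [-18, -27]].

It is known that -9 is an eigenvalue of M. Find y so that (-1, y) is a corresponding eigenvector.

1

We need (M + 9I)v = 0.
M + 9I = [[27, 27], [-18, -18]].
Row 1: (27)·-1 + (27)·y = 0
Row 2: (-18)·-1 + (-18)·y = 0
Solving gives y = 1.
Check: M·(-1, 1) = (9, -9) = -9·(-1, 1).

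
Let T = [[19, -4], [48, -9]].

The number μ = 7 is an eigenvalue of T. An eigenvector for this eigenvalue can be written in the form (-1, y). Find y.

We need (T - 7I)v = 0.
T - 7I = [[12, -4], [48, -16]].
Row 1: (12)·-1 + (-4)·y = 0
Row 2: (48)·-1 + (-16)·y = 0
Solving gives y = -3.
Check: T·(-1, -3) = (-7, -21) = 7·(-1, -3).

-3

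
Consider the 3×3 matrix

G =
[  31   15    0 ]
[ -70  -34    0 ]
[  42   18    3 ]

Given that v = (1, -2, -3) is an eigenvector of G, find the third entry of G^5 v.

-3

First find the eigenvalue: Gv = (1, -2, -3) = 1·(1, -2, -3), so λ = 1.
Then G^5 v = λ^5·v = 1^5·(1, -2, -3) = 1·(1, -2, -3) = (1, -2, -3).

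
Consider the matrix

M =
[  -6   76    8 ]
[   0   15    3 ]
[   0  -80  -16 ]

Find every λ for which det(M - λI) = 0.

Set up det(λI - M) = 0.
Expanding the 3×3 determinant: p(λ) = λ^3 + 7λ^2 + 6λ.
Since p(0) = 0, λ = 0 is a root.
Dividing by λ leaves λ^2 + 7λ + 6.
The quadratic factors as (λ + 6)·(λ + 1).
Eigenvalues: -6, -1, 0.

-6, -1, 0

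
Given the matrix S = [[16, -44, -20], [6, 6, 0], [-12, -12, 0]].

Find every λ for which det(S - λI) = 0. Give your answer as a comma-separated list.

Compute the characteristic polynomial p(r) = det(rI - S).
Cofactor expansion gives p(r) = r^3 - 22r^2 + 120r.
Rational-root test: r = 12 gives p(12) = 0.
Dividing by (r - 12) leaves r^2 - 10r.
The quadratic factors as r·(r - 10).
Eigenvalues: 0, 10, 12.

0, 10, 12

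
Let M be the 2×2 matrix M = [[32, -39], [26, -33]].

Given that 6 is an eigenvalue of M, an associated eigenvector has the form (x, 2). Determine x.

We need (M - 6I)v = 0.
M - 6I = [[26, -39], [26, -39]].
Row 1: (26)·x + (-39)·2 = 0
Row 2: (26)·x + (-39)·2 = 0
Solving gives x = 3.
Check: M·(3, 2) = (18, 12) = 6·(3, 2).

3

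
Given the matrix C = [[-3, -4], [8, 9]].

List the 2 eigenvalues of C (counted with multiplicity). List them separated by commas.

det(C - tI) = (-3 - t)(9 - t) - (-4)·(8) = t^2 - 6t + 5.
This factors as (t - 1)·(t - 5) = 0.
Eigenvalues: 1, 5.

1, 5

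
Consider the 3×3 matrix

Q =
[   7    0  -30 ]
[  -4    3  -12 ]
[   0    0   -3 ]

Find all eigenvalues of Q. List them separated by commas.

Set up det(rI - Q) = 0.
Cofactor expansion gives p(r) = r^3 - 7r^2 - 9r + 63.
Rational-root test: r = -3 gives p(-3) = 0.
Factor out (r + 3): p(r) = (r + 3)·(r^2 - 10r + 21).
The quadratic factors as (r - 3)·(r - 7).
Eigenvalues: -3, 3, 7.

-3, 3, 7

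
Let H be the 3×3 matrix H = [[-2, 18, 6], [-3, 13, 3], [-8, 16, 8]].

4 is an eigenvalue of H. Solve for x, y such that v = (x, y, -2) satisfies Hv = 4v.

1, 1

We need (H - 4I)v = 0.
H - 4I = [[-6, 18, 6], [-3, 9, 3], [-8, 16, 4]].
Row 1: (-6)·x + (18)·y + (6)·-2 = 0
Row 2: (-3)·x + (9)·y + (3)·-2 = 0
Row 3: (-8)·x + (16)·y + (4)·-2 = 0
Solving gives x = 1, y = 1.
Check: H·(1, 1, -2) = (4, 4, -8) = 4·(1, 1, -2).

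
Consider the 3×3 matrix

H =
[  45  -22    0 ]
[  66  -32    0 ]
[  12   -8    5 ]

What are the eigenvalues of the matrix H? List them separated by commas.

1, 5, 12

Compute the characteristic polynomial p(μ) = det(μI - H).
Expanding along the first row, p(μ) = μ^3 - 18μ^2 + 77μ - 60.
Try μ = 1: p(1) = 0, so 1 is a root.
Factor out (μ - 1): p(μ) = (μ - 1)·(μ^2 - 17μ + 60).
The quadratic factors as (μ - 5)·(μ - 12).
Eigenvalues: 1, 5, 12.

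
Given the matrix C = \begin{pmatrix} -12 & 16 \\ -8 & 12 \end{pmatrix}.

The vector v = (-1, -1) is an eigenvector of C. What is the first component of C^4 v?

First find the eigenvalue: Cv = (-4, -4) = 4·(-1, -1), so λ = 4.
Then C^4 v = λ^4·v = 4^4·(-1, -1) = 256·(-1, -1) = (-256, -256).

-256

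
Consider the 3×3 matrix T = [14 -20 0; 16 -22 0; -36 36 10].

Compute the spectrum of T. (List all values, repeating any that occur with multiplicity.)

Set up det(rI - T) = 0.
Cofactor expansion gives p(r) = r^3 - 2r^2 - 68r - 120.
Try r = -2: p(-2) = 0, so -2 is a root.
Dividing by (r + 2) leaves r^2 - 4r - 60.
The quadratic factors as (r + 6)·(r - 10).
Eigenvalues: -6, -2, 10.

-6, -2, 10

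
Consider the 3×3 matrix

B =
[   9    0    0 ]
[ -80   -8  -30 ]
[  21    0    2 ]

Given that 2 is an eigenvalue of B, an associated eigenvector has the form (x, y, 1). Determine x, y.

0, -3

We need (B - 2I)v = 0.
B - 2I = [[7, 0, 0], [-80, -10, -30], [21, 0, 0]].
Row 1: (7)·x + (0)·y + (0)·1 = 0
Row 2: (-80)·x + (-10)·y + (-30)·1 = 0
Row 3: (21)·x + (0)·y + (0)·1 = 0
Solving gives x = 0, y = -3.
Check: B·(0, -3, 1) = (0, -6, 2) = 2·(0, -3, 1).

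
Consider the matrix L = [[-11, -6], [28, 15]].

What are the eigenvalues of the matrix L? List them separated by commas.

det(L - μI) = (-11 - μ)(15 - μ) - (-6)·(28) = μ^2 - 4μ + 3.
This factors as (μ - 1)·(μ - 3) = 0.
Eigenvalues: 1, 3.

1, 3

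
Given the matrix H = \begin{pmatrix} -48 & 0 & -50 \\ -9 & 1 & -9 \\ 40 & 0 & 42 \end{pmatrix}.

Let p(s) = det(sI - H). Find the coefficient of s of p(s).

p(s) = s^3 + 5s^2 - 22s + 16.
The coefficient of s is -22.

-22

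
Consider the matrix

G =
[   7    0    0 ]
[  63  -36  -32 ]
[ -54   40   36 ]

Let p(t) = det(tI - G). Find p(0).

p(0) = det(0·I − G) = det(−G) = (−1)^3·det(G).
det(G) = -112, so p(0) = 112.

112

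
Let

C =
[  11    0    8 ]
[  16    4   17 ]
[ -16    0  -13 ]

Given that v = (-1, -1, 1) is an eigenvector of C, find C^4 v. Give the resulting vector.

(-81, -81, 81)

First find the eigenvalue: Cv = (-3, -3, 3) = 3·(-1, -1, 1), so λ = 3.
Then C^4 v = λ^4·v = 3^4·(-1, -1, 1) = 81·(-1, -1, 1) = (-81, -81, 81).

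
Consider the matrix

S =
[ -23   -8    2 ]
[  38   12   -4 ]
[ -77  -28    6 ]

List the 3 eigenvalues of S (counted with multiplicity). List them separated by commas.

Set up det(rI - S) = 0.
Cofactor expansion gives p(r) = r^3 + 5r^2 + 4r.
Try r = 0: p(0) = 0, so 0 is a root.
Dividing by r leaves r^2 + 5r + 4.
The quadratic factors as (r + 4)·(r + 1).
Eigenvalues: -4, -1, 0.

-4, -1, 0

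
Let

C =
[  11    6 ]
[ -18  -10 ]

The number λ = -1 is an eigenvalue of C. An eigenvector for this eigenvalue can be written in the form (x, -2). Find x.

1

We need (C + 1I)v = 0.
C + 1I = [[12, 6], [-18, -9]].
Row 1: (12)·x + (6)·-2 = 0
Row 2: (-18)·x + (-9)·-2 = 0
Solving gives x = 1.
Check: C·(1, -2) = (-1, 2) = -1·(1, -2).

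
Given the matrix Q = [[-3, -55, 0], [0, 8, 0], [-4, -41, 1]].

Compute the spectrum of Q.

-3, 1, 8

Compute the characteristic polynomial p(lambda) = det(lambda·I - Q).
Expanding along the first row, p(lambda) = lambda^3 - 6·lambda^2 - 19·lambda + 24.
Since p(1) = 0, lambda = 1 is a root.
Dividing by (lambda - 1) leaves lambda^2 - 5·lambda - 24.
The quadratic factors as (lambda + 3)·(lambda - 8).
Eigenvalues: -3, 1, 8.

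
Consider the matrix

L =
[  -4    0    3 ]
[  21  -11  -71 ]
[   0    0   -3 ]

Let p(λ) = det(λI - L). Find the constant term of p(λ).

p(λ) = λ^3 + 18λ^2 + 89λ + 132.
The constant term is 132.

132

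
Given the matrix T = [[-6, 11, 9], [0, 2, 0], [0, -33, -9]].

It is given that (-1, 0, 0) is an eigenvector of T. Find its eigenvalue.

-6

Compute Tv: T·(-1, 0, 0) = (6, 0, 0).
Since Tv = λv, compare component 1: 6 = λ·-1, so λ = -6.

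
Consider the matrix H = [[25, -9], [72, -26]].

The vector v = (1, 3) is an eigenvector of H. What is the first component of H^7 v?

First find the eigenvalue: Hv = (-2, -6) = -2·(1, 3), so λ = -2.
Then H^7 v = λ^7·v = (-2)^7·(1, 3) = -128·(1, 3) = (-128, -384).

-128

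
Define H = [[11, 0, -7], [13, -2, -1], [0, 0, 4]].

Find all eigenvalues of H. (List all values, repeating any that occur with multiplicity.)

Set up det(λI - H) = 0.
Cofactor expansion gives p(λ) = λ^3 - 13λ^2 + 14λ + 88.
Rational-root test: λ = 4 gives p(4) = 0.
Dividing by (λ - 4) leaves λ^2 - 9λ - 22.
The quadratic factors as (λ + 2)·(λ - 11).
Eigenvalues: -2, 4, 11.

-2, 4, 11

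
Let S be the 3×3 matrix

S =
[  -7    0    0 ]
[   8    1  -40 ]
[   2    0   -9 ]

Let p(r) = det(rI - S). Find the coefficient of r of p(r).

p(r) = r^3 + 15r^2 + 47r - 63.
The coefficient of r is 47.

47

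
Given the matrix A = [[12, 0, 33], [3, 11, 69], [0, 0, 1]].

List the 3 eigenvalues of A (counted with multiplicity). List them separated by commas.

Set up det(μI - A) = 0.
Expanding along the first row, p(μ) = μ^3 - 24μ^2 + 155μ - 132.
Try μ = 1: p(1) = 0, so 1 is a root.
Dividing by (μ - 1) leaves μ^2 - 23μ + 132.
The quadratic factors as (μ - 11)·(μ - 12).
Eigenvalues: 1, 11, 12.

1, 11, 12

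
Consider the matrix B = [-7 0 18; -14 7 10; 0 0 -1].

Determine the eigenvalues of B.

The characteristic polynomial is p(λ) = det(λI - B).
Expanding along the first row, p(λ) = λ^3 + λ^2 - 49λ - 49.
Since p(-7) = 0, λ = -7 is a root.
Factor out (λ + 7): p(λ) = (λ + 7)·(λ^2 - 6λ - 7).
The quadratic factors as (λ + 1)·(λ - 7).
Eigenvalues: -7, -1, 7.

-7, -1, 7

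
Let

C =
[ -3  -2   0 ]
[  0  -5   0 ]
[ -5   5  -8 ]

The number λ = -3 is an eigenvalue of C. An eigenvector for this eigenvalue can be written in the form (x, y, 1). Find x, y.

We need (C + 3I)v = 0.
C + 3I = [[0, -2, 0], [0, -2, 0], [-5, 5, -5]].
Row 1: (0)·x + (-2)·y + (0)·1 = 0
Row 2: (0)·x + (-2)·y + (0)·1 = 0
Row 3: (-5)·x + (5)·y + (-5)·1 = 0
Solving gives x = -1, y = 0.
Check: C·(-1, 0, 1) = (3, 0, -3) = -3·(-1, 0, 1).

-1, 0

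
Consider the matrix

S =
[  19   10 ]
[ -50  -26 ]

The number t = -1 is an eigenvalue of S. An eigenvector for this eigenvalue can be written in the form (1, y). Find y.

-2

We need (S + 1I)v = 0.
S + 1I = [[20, 10], [-50, -25]].
Row 1: (20)·1 + (10)·y = 0
Row 2: (-50)·1 + (-25)·y = 0
Solving gives y = -2.
Check: S·(1, -2) = (-1, 2) = -1·(1, -2).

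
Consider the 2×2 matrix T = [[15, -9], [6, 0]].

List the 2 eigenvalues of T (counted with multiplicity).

det(T - sI) = (15 - s)(0 - s) - (-9)·(6) = s^2 - 15s + 54.
This factors as (s - 6)·(s - 9) = 0.
Eigenvalues: 6, 9.

6, 9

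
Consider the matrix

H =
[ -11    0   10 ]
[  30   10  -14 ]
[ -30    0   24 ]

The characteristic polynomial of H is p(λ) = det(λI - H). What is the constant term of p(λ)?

p(λ) = λ^3 - 23λ^2 + 166λ - 360.
The constant term is -360.

-360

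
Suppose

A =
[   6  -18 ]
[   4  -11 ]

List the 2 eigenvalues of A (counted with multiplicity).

-3, -2

det(A - λI) = (6 - λ)(-11 - λ) - (-18)·(4) = λ^2 + 5λ + 6.
This factors as (λ + 3)·(λ + 2) = 0.
Eigenvalues: -3, -2.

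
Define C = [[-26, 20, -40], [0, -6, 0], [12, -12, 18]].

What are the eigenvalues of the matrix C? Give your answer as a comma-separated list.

Set up det(lambda·I - C) = 0.
Expanding the 3×3 determinant: p(lambda) = lambda^3 + 14·lambda^2 + 60·lambda + 72.
Since p(-2) = 0, lambda = -2 is a root.
Factor out (lambda + 2): p(lambda) = (lambda + 2)·(lambda^2 + 12·lambda + 36).
The quadratic factor is (lambda + 6)^2.
Eigenvalues: -6, -6, -2.

-6, -6, -2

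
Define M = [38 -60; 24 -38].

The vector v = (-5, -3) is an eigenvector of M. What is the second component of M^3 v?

-24

First find the eigenvalue: Mv = (-10, -6) = 2·(-5, -3), so λ = 2.
Then M^3 v = λ^3·v = 2^3·(-5, -3) = 8·(-5, -3) = (-40, -24).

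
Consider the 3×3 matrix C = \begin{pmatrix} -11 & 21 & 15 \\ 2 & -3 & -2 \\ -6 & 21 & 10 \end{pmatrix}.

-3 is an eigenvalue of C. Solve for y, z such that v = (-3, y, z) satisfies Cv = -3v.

1, -3

We need (C + 3I)v = 0.
C + 3I = [[-8, 21, 15], [2, 0, -2], [-6, 21, 13]].
Row 1: (-8)·-3 + (21)·y + (15)·z = 0
Row 2: (2)·-3 + (0)·y + (-2)·z = 0
Row 3: (-6)·-3 + (21)·y + (13)·z = 0
Solving gives y = 1, z = -3.
Check: C·(-3, 1, -3) = (9, -3, 9) = -3·(-3, 1, -3).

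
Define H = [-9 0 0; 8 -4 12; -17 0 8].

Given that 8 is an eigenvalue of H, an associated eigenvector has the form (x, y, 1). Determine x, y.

0, 1

We need (H - 8I)v = 0.
H - 8I = [[-17, 0, 0], [8, -12, 12], [-17, 0, 0]].
Row 1: (-17)·x + (0)·y + (0)·1 = 0
Row 2: (8)·x + (-12)·y + (12)·1 = 0
Row 3: (-17)·x + (0)·y + (0)·1 = 0
Solving gives x = 0, y = 1.
Check: H·(0, 1, 1) = (0, 8, 8) = 8·(0, 1, 1).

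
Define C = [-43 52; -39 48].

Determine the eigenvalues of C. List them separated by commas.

det(C - lambda·I) = (-43 - lambda)(48 - lambda) - (52)·(-39) = lambda^2 - 5·lambda - 36.
This factors as (lambda + 4)·(lambda - 9) = 0.
Eigenvalues: -4, 9.

-4, 9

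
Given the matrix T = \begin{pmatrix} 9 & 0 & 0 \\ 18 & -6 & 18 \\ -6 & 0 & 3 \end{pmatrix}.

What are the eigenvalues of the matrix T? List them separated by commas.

-6, 3, 9

Compute the characteristic polynomial p(lambda) = det(lambda·I - T).
Expanding the 3×3 determinant: p(lambda) = lambda^3 - 6·lambda^2 - 45·lambda + 162.
Since p(3) = 0, lambda = 3 is a root.
Dividing by (lambda - 3) leaves lambda^2 - 3·lambda - 54.
The quadratic factors as (lambda + 6)·(lambda - 9).
Eigenvalues: -6, 3, 9.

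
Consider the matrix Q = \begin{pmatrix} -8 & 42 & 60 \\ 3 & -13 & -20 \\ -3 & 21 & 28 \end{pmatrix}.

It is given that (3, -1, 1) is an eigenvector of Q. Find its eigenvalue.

-2

Compute Qv: Q·(3, -1, 1) = (-6, 2, -2).
Since Qv = λv, compare component 1: -6 = λ·3, so λ = -2.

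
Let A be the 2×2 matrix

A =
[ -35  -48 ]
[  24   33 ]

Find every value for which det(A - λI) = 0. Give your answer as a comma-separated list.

det(A - lambda·I) = (-35 - lambda)(33 - lambda) - (-48)·(24) = lambda^2 + 2·lambda - 3.
This factors as (lambda + 3)·(lambda - 1) = 0.
Eigenvalues: -3, 1.

-3, 1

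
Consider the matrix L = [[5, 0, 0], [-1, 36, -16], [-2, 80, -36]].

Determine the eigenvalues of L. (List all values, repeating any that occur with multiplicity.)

Set up det(lambda·I - L) = 0.
Cofactor expansion gives p(lambda) = lambda^3 - 5·lambda^2 - 16·lambda + 80.
Rational-root test: lambda = -4 gives p(-4) = 0.
Factor out (lambda + 4): p(lambda) = (lambda + 4)·(lambda^2 - 9·lambda + 20).
The quadratic factors as (lambda - 4)·(lambda - 5).
Eigenvalues: -4, 4, 5.

-4, 4, 5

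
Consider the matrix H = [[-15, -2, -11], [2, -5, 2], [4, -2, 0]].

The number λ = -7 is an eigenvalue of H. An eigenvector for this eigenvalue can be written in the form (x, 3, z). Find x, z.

We need (H + 7I)v = 0.
H + 7I = [[-8, -2, -11], [2, 2, 2], [4, -2, 7]].
Row 1: (-8)·x + (-2)·3 + (-11)·z = 0
Row 2: (2)·x + (2)·3 + (2)·z = 0
Row 3: (4)·x + (-2)·3 + (7)·z = 0
Solving gives x = -9, z = 6.
Check: H·(-9, 3, 6) = (63, -21, -42) = -7·(-9, 3, 6).

-9, 6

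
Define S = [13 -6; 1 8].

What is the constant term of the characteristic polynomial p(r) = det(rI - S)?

p(0) = det(0·I − S) = det(−S) = (−1)^2·det(S).
det(S) = 110, so p(0) = 110.

110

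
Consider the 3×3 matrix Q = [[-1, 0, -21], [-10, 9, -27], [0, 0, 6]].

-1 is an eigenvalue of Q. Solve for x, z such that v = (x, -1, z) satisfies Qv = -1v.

We need (Q + 1I)v = 0.
Q + 1I = [[0, 0, -21], [-10, 10, -27], [0, 0, 7]].
Row 1: (0)·x + (0)·-1 + (-21)·z = 0
Row 2: (-10)·x + (10)·-1 + (-27)·z = 0
Row 3: (0)·x + (0)·-1 + (7)·z = 0
Solving gives x = -1, z = 0.
Check: Q·(-1, -1, 0) = (1, 1, 0) = -1·(-1, -1, 0).

-1, 0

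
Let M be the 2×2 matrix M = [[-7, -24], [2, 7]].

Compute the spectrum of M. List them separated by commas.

-1, 1

det(M - rI) = (-7 - r)(7 - r) - (-24)·(2) = r^2 - 1.
This factors as (r + 1)·(r - 1) = 0.
Eigenvalues: -1, 1.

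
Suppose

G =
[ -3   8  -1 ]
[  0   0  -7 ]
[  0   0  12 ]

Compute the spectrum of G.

-3, 0, 12

G is upper triangular, so its eigenvalues are the diagonal entries.
Diagonal: -3, 0, 12.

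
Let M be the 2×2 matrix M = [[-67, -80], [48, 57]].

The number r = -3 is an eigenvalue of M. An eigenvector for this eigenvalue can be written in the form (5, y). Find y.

-4

We need (M + 3I)v = 0.
M + 3I = [[-64, -80], [48, 60]].
Row 1: (-64)·5 + (-80)·y = 0
Row 2: (48)·5 + (60)·y = 0
Solving gives y = -4.
Check: M·(5, -4) = (-15, 12) = -3·(5, -4).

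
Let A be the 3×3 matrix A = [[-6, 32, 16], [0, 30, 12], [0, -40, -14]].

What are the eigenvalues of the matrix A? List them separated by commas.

Compute the characteristic polynomial p(λ) = det(λI - A).
Expanding the 3×3 determinant: p(λ) = λ^3 - 10λ^2 - 36λ + 360.
Since p(6) = 0, λ = 6 is a root.
Dividing by (λ - 6) leaves λ^2 - 4λ - 60.
The quadratic factors as (λ + 6)·(λ - 10).
Eigenvalues: -6, 6, 10.

-6, 6, 10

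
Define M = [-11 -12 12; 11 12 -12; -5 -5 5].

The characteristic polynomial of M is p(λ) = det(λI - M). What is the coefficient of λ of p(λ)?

p(λ) = λ^3 - 6λ^2 + 5λ.
The coefficient of λ is 5.

5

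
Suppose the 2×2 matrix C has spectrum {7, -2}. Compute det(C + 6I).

If C has eigenvalues 7, -2, then C + 6I has eigenvalues 13, 4.
det(C + 6I) = (13) · (4) = 52.

52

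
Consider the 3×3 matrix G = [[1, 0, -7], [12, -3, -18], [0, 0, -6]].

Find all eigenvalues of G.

-6, -3, 1

The characteristic polynomial is p(μ) = det(μI - G).
Expanding along the first row, p(μ) = μ^3 + 8μ^2 + 9μ - 18.
Rational-root test: μ = -3 gives p(-3) = 0.
Factor out (μ + 3): p(μ) = (μ + 3)·(μ^2 + 5μ - 6).
The quadratic factors as (μ + 6)·(μ - 1).
Eigenvalues: -6, -3, 1.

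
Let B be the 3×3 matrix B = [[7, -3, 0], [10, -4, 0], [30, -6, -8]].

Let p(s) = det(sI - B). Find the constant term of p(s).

16

p(s) = s^3 + 5s^2 - 22s + 16.
The constant term is 16.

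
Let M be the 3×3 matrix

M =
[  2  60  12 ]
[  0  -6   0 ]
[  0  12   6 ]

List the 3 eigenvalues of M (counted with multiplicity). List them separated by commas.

Set up det(sI - M) = 0.
Cofactor expansion gives p(s) = s^3 - 2s^2 - 36s + 72.
Rational-root test: s = 2 gives p(2) = 0.
Dividing by (s - 2) leaves s^2 - 36.
The quadratic factors as (s + 6)·(s - 6).
Eigenvalues: -6, 2, 6.

-6, 2, 6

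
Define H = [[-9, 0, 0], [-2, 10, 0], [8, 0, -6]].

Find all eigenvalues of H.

-9, -6, 10

H is lower triangular, so its eigenvalues are the diagonal entries.
Diagonal: -9, 10, -6.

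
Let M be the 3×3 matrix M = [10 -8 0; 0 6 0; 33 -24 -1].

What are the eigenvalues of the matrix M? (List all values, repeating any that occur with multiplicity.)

Set up det(rI - M) = 0.
Expanding along the first row, p(r) = r^3 - 15r^2 + 44r + 60.
Rational-root test: r = -1 gives p(-1) = 0.
Factor out (r + 1): p(r) = (r + 1)·(r^2 - 16r + 60).
The quadratic factors as (r - 6)·(r - 10).
Eigenvalues: -1, 6, 10.

-1, 6, 10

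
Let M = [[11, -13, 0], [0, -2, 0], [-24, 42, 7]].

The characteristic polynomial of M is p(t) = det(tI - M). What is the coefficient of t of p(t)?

41

p(t) = t^3 - 16t^2 + 41t + 154.
The coefficient of t is 41.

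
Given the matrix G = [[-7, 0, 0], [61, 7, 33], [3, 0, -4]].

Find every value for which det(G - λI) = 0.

The characteristic polynomial is p(t) = det(tI - G).
Expanding the 3×3 determinant: p(t) = t^3 + 4t^2 - 49t - 196.
Rational-root test: t = -7 gives p(-7) = 0.
Factor out (t + 7): p(t) = (t + 7)·(t^2 - 3t - 28).
The quadratic factors as (t + 4)·(t - 7).
Eigenvalues: -7, -4, 7.

-7, -4, 7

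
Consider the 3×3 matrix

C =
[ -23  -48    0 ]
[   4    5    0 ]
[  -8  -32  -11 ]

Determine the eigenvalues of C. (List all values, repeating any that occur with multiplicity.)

Set up det(λI - C) = 0.
Expanding along the first row, p(λ) = λ^3 + 29λ^2 + 275λ + 847.
Rational-root test: λ = -11 gives p(-11) = 0.
Factor out (λ + 11): p(λ) = (λ + 11)·(λ^2 + 18λ + 77).
The quadratic factors as (λ + 11)·(λ + 7).
Eigenvalues: -11, -11, -7.

-11, -11, -7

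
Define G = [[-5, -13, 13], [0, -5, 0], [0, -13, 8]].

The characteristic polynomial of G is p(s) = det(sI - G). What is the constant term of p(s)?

-200

p(s) = s^3 + 2s^2 - 55s - 200.
The constant term is -200.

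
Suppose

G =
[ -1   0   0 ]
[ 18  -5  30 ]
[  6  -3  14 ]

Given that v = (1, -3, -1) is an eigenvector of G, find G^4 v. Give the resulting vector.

(1, -3, -1)

First find the eigenvalue: Gv = (-1, 3, 1) = -1·(1, -3, -1), so λ = -1.
Then G^4 v = λ^4·v = (-1)^4·(1, -3, -1) = 1·(1, -3, -1) = (1, -3, -1).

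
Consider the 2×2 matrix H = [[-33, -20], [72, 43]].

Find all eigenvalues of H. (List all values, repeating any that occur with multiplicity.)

det(H - sI) = (-33 - s)(43 - s) - (-20)·(72) = s^2 - 10s + 21.
This factors as (s - 3)·(s - 7) = 0.
Eigenvalues: 3, 7.

3, 7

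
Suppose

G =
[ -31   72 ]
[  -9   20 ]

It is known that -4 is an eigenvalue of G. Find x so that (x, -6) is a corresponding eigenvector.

We need (G + 4I)v = 0.
G + 4I = [[-27, 72], [-9, 24]].
Row 1: (-27)·x + (72)·-6 = 0
Row 2: (-9)·x + (24)·-6 = 0
Solving gives x = -16.
Check: G·(-16, -6) = (64, 24) = -4·(-16, -6).

-16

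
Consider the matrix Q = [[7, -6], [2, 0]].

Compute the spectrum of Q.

det(Q - λI) = (7 - λ)(0 - λ) - (-6)·(2) = λ^2 - 7λ + 12.
This factors as (λ - 3)·(λ - 4) = 0.
Eigenvalues: 3, 4.

3, 4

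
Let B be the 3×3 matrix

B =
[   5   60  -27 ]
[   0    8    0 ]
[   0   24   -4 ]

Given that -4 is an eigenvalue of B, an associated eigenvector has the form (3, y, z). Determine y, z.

We need (B + 4I)v = 0.
B + 4I = [[9, 60, -27], [0, 12, 0], [0, 24, 0]].
Row 1: (9)·3 + (60)·y + (-27)·z = 0
Row 2: (0)·3 + (12)·y + (0)·z = 0
Row 3: (0)·3 + (24)·y + (0)·z = 0
Solving gives y = 0, z = 1.
Check: B·(3, 0, 1) = (-12, 0, -4) = -4·(3, 0, 1).

0, 1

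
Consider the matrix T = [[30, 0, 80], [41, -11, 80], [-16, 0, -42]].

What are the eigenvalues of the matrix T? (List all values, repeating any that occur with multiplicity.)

-11, -10, -2

The characteristic polynomial is p(r) = det(rI - T).
Expanding the 3×3 determinant: p(r) = r^3 + 23r^2 + 152r + 220.
Rational-root test: r = -11 gives p(-11) = 0.
Factor out (r + 11): p(r) = (r + 11)·(r^2 + 12r + 20).
The quadratic factors as (r + 10)·(r + 2).
Eigenvalues: -11, -10, -2.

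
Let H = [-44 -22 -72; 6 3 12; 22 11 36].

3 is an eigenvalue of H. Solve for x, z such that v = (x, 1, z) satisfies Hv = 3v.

We need (H - 3I)v = 0.
H - 3I = [[-47, -22, -72], [6, 0, 12], [22, 11, 33]].
Row 1: (-47)·x + (-22)·1 + (-72)·z = 0
Row 2: (6)·x + (0)·1 + (12)·z = 0
Row 3: (22)·x + (11)·1 + (33)·z = 0
Solving gives x = -2, z = 1.
Check: H·(-2, 1, 1) = (-6, 3, 3) = 3·(-2, 1, 1).

-2, 1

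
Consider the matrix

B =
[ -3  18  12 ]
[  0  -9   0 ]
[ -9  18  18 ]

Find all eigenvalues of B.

-9, 6, 9

Set up det(λI - B) = 0.
Expanding the 3×3 determinant: p(λ) = λ^3 - 6λ^2 - 81λ + 486.
Since p(6) = 0, λ = 6 is a root.
Factor out (λ - 6): p(λ) = (λ - 6)·(λ^2 - 81).
The quadratic factors as (λ + 9)·(λ - 9).
Eigenvalues: -9, 6, 9.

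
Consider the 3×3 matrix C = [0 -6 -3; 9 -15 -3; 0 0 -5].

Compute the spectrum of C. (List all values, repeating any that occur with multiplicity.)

Compute the characteristic polynomial p(μ) = det(μI - C).
Expanding the 3×3 determinant: p(μ) = μ^3 + 20μ^2 + 129μ + 270.
Try μ = -5: p(-5) = 0, so -5 is a root.
Dividing by (μ + 5) leaves μ^2 + 15μ + 54.
The quadratic factors as (μ + 9)·(μ + 6).
Eigenvalues: -9, -6, -5.

-9, -6, -5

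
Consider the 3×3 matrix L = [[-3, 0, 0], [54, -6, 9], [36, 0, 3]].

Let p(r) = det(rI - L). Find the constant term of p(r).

-54

p(r) = r^3 + 6r^2 - 9r - 54.
The constant term is -54.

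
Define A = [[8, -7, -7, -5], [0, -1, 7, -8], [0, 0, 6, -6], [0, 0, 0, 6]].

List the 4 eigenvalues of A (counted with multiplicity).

-1, 6, 6, 8

A is upper triangular, so its eigenvalues are the diagonal entries.
Diagonal: 8, -1, 6, 6.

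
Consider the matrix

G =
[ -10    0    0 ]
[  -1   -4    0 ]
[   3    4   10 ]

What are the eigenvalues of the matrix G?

G is lower triangular, so its eigenvalues are the diagonal entries.
Diagonal: -10, -4, 10.

-10, -4, 10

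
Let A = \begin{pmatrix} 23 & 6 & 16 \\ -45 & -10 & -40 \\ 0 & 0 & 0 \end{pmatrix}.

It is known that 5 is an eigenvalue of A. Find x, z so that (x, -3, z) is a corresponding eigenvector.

1, 0

We need (A - 5I)v = 0.
A - 5I = [[18, 6, 16], [-45, -15, -40], [0, 0, -5]].
Row 1: (18)·x + (6)·-3 + (16)·z = 0
Row 2: (-45)·x + (-15)·-3 + (-40)·z = 0
Row 3: (0)·x + (0)·-3 + (-5)·z = 0
Solving gives x = 1, z = 0.
Check: A·(1, -3, 0) = (5, -15, 0) = 5·(1, -3, 0).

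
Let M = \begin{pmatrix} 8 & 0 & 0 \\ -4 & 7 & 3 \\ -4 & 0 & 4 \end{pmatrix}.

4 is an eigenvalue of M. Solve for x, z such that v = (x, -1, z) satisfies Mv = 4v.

We need (M - 4I)v = 0.
M - 4I = [[4, 0, 0], [-4, 3, 3], [-4, 0, 0]].
Row 1: (4)·x + (0)·-1 + (0)·z = 0
Row 2: (-4)·x + (3)·-1 + (3)·z = 0
Row 3: (-4)·x + (0)·-1 + (0)·z = 0
Solving gives x = 0, z = 1.
Check: M·(0, -1, 1) = (0, -4, 4) = 4·(0, -1, 1).

0, 1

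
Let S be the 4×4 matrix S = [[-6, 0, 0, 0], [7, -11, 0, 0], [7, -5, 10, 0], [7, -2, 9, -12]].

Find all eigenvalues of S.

S is lower triangular, so its eigenvalues are the diagonal entries.
Diagonal: -6, -11, 10, -12.

-12, -11, -6, 10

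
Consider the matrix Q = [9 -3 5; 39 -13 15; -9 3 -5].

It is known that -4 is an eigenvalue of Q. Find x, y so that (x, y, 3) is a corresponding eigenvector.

-3, -8

We need (Q + 4I)v = 0.
Q + 4I = [[13, -3, 5], [39, -9, 15], [-9, 3, -1]].
Row 1: (13)·x + (-3)·y + (5)·3 = 0
Row 2: (39)·x + (-9)·y + (15)·3 = 0
Row 3: (-9)·x + (3)·y + (-1)·3 = 0
Solving gives x = -3, y = -8.
Check: Q·(-3, -8, 3) = (12, 32, -12) = -4·(-3, -8, 3).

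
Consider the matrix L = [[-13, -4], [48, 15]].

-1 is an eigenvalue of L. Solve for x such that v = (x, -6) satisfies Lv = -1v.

We need (L + 1I)v = 0.
L + 1I = [[-12, -4], [48, 16]].
Row 1: (-12)·x + (-4)·-6 = 0
Row 2: (48)·x + (16)·-6 = 0
Solving gives x = 2.
Check: L·(2, -6) = (-2, 6) = -1·(2, -6).

2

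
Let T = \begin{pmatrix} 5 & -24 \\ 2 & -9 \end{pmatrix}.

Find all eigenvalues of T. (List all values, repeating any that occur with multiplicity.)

-3, -1

det(T - tI) = (5 - t)(-9 - t) - (-24)·(2) = t^2 + 4t + 3.
This factors as (t + 3)·(t + 1) = 0.
Eigenvalues: -3, -1.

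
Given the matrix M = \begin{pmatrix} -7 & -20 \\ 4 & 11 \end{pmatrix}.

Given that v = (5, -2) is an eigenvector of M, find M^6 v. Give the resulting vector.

(5, -2)

First find the eigenvalue: Mv = (5, -2) = 1·(5, -2), so λ = 1.
Then M^6 v = λ^6·v = 1^6·(5, -2) = 1·(5, -2) = (5, -2).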